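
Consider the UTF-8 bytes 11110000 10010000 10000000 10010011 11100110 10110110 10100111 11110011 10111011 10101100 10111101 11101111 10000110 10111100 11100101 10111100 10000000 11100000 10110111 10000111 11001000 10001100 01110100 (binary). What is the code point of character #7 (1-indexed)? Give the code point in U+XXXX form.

U+020C

Offset 0: leading byte 0xF0 = 11110000 → 4-byte char #1 = F0 90 80 93.
Offset 4: leading byte 0xE6 = 11100110 → 3-byte char #2 = E6 B6 A7.
Offset 7: leading byte 0xF3 = 11110011 → 4-byte char #3 = F3 BB AC BD.
Offset 11: leading byte 0xEF = 11101111 → 3-byte char #4 = EF 86 BC.
Offset 14: leading byte 0xE5 = 11100101 → 3-byte char #5 = E5 BC 80.
Offset 17: leading byte 0xE0 = 11100000 → 3-byte char #6 = E0 B7 87.
Offset 20: leading byte 0xC8 = 11001000 → 2-byte char #7 = C8 8C.
Leading byte 0xC8 = 11001000 matches 110xxxxx → 2-byte sequence.
Byte 1: 0xC8 = 11001000, payload 01000 (5 bits).
Byte 2: 0x8C = 10001100 (10xxxxxx ✓), payload 001100.
Concatenate: 01000001100 = 0x20C (11 bits → U+020C).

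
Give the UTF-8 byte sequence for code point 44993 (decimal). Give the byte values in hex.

EA BF 81

U+AFC1 = 0xAFC1 = 44993 decimal. In range U+0800–U+FFFF → 3-byte form: 1110xxxx 10xxxxxx 10xxxxxx.
Binary (16 bits): 1010111111000001.
Split 4+6+6: 1010 | 111111 | 000001.
Byte 1: 11101010 = 0xEA.
Byte 2: 10111111 = 0xBF.
Byte 3: 10000001 = 0x81.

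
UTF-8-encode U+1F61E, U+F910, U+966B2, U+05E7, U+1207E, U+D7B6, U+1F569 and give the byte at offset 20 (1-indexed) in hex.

0xB6

1-indexed offset 20 is 0-indexed offset 19.
U+1F61E → 4-byte form F0 9F 98 9E at offsets 0–3.
U+F910 → 3-byte form EF A4 90 at offsets 4–6.
U+966B2 → 4-byte form F2 96 9A B2 at offsets 7–10.
U+05E7 → 2-byte form D7 A7 at offsets 11–12.
U+1207E → 4-byte form F0 92 81 BE at offsets 13–16.
U+D7B6 → 3-byte form ED 9E B6 at offsets 17–19.
Offset 19 falls in char 6's range; it's byte 3 of ED 9E B6 = 0xB6.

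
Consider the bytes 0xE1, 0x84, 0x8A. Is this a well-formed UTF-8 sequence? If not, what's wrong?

valid

Leading byte 0xE1 = 11100001 → 3-byte form.
Continuation bytes 0x84=10000100, 0x8A=10001010 all match 10xxxxxx.
Decoded value 0x110A is ≥ 0x800 (shortest form) and not a surrogate.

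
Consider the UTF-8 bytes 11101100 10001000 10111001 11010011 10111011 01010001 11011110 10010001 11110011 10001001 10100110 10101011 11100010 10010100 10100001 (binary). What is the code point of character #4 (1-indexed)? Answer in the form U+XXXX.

Offset 0: leading byte 0xEC = 11101100 → 3-byte char #1 = EC 88 B9.
Offset 3: leading byte 0xD3 = 11010011 → 2-byte char #2 = D3 BB.
Offset 5: leading byte 0x51 = 01010001 → 1-byte char #3 = 51.
Offset 6: leading byte 0xDE = 11011110 → 2-byte char #4 = DE 91.
Leading byte 0xDE = 11011110 matches 110xxxxx → 2-byte sequence.
Byte 1: 0xDE = 11011110, payload 11110 (5 bits).
Byte 2: 0x91 = 10010001 (10xxxxxx ✓), payload 010001.
Concatenate: 11110010001 = 0x791 (11 bits → U+0791).

U+0791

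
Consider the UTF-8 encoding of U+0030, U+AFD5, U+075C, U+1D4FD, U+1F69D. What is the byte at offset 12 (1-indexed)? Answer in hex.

1-indexed offset 12 is 0-indexed offset 11.
U+0030 → 1-byte form 30 at offsets 0–0.
U+AFD5 → 3-byte form EA BF 95 at offsets 1–3.
U+075C → 2-byte form DD 9C at offsets 4–5.
U+1D4FD → 4-byte form F0 9D 93 BD at offsets 6–9.
U+1F69D → 4-byte form F0 9F 9A 9D at offsets 10–13.
Offset 11 falls in char 5's range; it's byte 2 of F0 9F 9A 9D = 0x9F.

0x9F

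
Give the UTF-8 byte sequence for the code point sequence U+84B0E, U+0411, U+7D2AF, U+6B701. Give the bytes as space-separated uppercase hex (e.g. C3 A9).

F2 84 AC 8E D0 91 F1 BD 8A AF F1 AB 9C 81

U+84B0E: 4-byte form → F2 84 AC 8E.
U+0411: 2-byte form → D0 91.
U+7D2AF: 4-byte form → F1 BD 8A AF.
U+6B701: 4-byte form → F1 AB 9C 81.
Concatenated (14 bytes): F2 84 AC 8E D0 91 F1 BD 8A AF F1 AB 9C 81.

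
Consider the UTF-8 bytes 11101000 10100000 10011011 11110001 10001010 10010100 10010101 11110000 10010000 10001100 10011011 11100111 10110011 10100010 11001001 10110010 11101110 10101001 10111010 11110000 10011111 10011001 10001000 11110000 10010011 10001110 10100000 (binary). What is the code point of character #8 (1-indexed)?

U+133A0

Offset 0: leading byte 0xE8 = 11101000 → 3-byte char #1 = E8 A0 9B.
Offset 3: leading byte 0xF1 = 11110001 → 4-byte char #2 = F1 8A 94 95.
Offset 7: leading byte 0xF0 = 11110000 → 4-byte char #3 = F0 90 8C 9B.
Offset 11: leading byte 0xE7 = 11100111 → 3-byte char #4 = E7 B3 A2.
Offset 14: leading byte 0xC9 = 11001001 → 2-byte char #5 = C9 B2.
Offset 16: leading byte 0xEE = 11101110 → 3-byte char #6 = EE A9 BA.
Offset 19: leading byte 0xF0 = 11110000 → 4-byte char #7 = F0 9F 99 88.
Offset 23: leading byte 0xF0 = 11110000 → 4-byte char #8 = F0 93 8E A0.
Leading byte 0xF0 = 11110000 matches 11110xxx → 4-byte sequence.
Byte 1: 0xF0 = 11110000, payload 000 (3 bits).
Byte 2: 0x93 = 10010011 (10xxxxxx ✓), payload 010011.
Byte 3: 0x8E = 10001110 (10xxxxxx ✓), payload 001110.
Byte 4: 0xA0 = 10100000 (10xxxxxx ✓), payload 100000.
Concatenate: 000010011001110100000 = 0x133A0 (21 bits → U+133A0).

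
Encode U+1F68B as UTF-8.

F0 9F 9A 8B

U+1F68B = 0x1F68B = 128651 decimal. In range U+10000–U+10FFFF → 4-byte form: 11110xxx 10xxxxxx 10xxxxxx 10xxxxxx.
Binary (21 bits): 000011111011010001011.
Split 3+6+6+6: 000 | 011111 | 011010 | 001011.
Byte 1: 11110000 = 0xF0.
Byte 2: 10011111 = 0x9F.
Byte 3: 10011010 = 0x9A.
Byte 4: 10001011 = 0x8B.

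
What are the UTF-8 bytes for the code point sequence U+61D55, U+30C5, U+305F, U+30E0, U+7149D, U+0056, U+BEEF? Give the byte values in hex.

F1 A1 B5 95 E3 83 85 E3 81 9F E3 83 A0 F1 B1 92 9D 56 EB BB AF

U+61D55: 4-byte form → F1 A1 B5 95.
U+30C5: 3-byte form → E3 83 85.
U+305F: 3-byte form → E3 81 9F.
U+30E0: 3-byte form → E3 83 A0.
U+7149D: 4-byte form → F1 B1 92 9D.
U+0056: 1-byte form → 56.
U+BEEF: 3-byte form → EB BB AF.
Concatenated (21 bytes): F1 A1 B5 95 E3 83 85 E3 81 9F E3 83 A0 F1 B1 92 9D 56 EB BB AF.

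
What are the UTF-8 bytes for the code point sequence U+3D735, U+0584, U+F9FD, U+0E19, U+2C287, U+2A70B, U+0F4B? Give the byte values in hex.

F0 BD 9C B5 D6 84 EF A7 BD E0 B8 99 F0 AC 8A 87 F0 AA 9C 8B E0 BD 8B

U+3D735: 4-byte form → F0 BD 9C B5.
U+0584: 2-byte form → D6 84.
U+F9FD: 3-byte form → EF A7 BD.
U+0E19: 3-byte form → E0 B8 99.
U+2C287: 4-byte form → F0 AC 8A 87.
U+2A70B: 4-byte form → F0 AA 9C 8B.
U+0F4B: 3-byte form → E0 BD 8B.
Concatenated (23 bytes): F0 BD 9C B5 D6 84 EF A7 BD E0 B8 99 F0 AC 8A 87 F0 AA 9C 8B E0 BD 8B.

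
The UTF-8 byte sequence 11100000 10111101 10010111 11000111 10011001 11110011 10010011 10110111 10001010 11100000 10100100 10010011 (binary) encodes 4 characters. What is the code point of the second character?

U+01D9

Offset 0: leading byte 0xE0 = 11100000 → 3-byte char #1 = E0 BD 97.
Offset 3: leading byte 0xC7 = 11000111 → 2-byte char #2 = C7 99.
Leading byte 0xC7 = 11000111 matches 110xxxxx → 2-byte sequence.
Byte 1: 0xC7 = 11000111, payload 00111 (5 bits).
Byte 2: 0x99 = 10011001 (10xxxxxx ✓), payload 011001.
Concatenate: 00111011001 = 0x1D9 (11 bits → U+01D9).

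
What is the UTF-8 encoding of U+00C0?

C3 80

U+00C0 = 0xC0 = 192 decimal. In range U+0080–U+07FF → 2-byte form: 110xxxxx 10xxxxxx.
Binary (11 bits): 00011000000.
Split 5+6: 00011 | 000000.
Byte 1: 11000011 = 0xC3.
Byte 2: 10000000 = 0x80.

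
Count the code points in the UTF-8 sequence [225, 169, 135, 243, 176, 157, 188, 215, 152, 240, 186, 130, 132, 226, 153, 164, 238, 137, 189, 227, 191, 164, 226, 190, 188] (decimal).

8

Byte at offset 0: 0xE1 = 11100001 → 3-byte char (#1). Advance 3.
Byte at offset 3: 0xF3 = 11110011 → 4-byte char (#2). Advance 4.
Byte at offset 7: 0xD7 = 11010111 → 2-byte char (#3). Advance 2.
Byte at offset 9: 0xF0 = 11110000 → 4-byte char (#4). Advance 4.
Byte at offset 13: 0xE2 = 11100010 → 3-byte char (#5). Advance 3.
Byte at offset 16: 0xEE = 11101110 → 3-byte char (#6). Advance 3.
Byte at offset 19: 0xE3 = 11100011 → 3-byte char (#7). Advance 3.
Byte at offset 22: 0xE2 = 11100010 → 3-byte char (#8). Advance 3.
Reached end at offset 25 after 8 code points.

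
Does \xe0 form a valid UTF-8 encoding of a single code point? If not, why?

invalid (sequence truncated)

Leading byte 0xE0 = 11100000 → 3-byte form, but only 1 byte is present.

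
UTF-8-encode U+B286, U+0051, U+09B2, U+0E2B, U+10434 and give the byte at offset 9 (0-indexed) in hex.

0xAB

U+B286 → 3-byte form EB 8A 86 at offsets 0–2.
U+0051 → 1-byte form 51 at offsets 3–3.
U+09B2 → 3-byte form E0 A6 B2 at offsets 4–6.
U+0E2B → 3-byte form E0 B8 AB at offsets 7–9.
Offset 9 falls in char 4's range; it's byte 3 of E0 B8 AB = 0xAB.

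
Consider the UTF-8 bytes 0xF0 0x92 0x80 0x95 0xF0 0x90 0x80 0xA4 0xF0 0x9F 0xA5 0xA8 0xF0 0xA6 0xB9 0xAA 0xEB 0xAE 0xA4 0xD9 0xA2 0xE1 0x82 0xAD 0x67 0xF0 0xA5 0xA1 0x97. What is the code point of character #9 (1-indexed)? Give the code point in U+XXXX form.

U+25857

Offset 0: leading byte 0xF0 = 11110000 → 4-byte char #1 = F0 92 80 95.
Offset 4: leading byte 0xF0 = 11110000 → 4-byte char #2 = F0 90 80 A4.
Offset 8: leading byte 0xF0 = 11110000 → 4-byte char #3 = F0 9F A5 A8.
Offset 12: leading byte 0xF0 = 11110000 → 4-byte char #4 = F0 A6 B9 AA.
Offset 16: leading byte 0xEB = 11101011 → 3-byte char #5 = EB AE A4.
Offset 19: leading byte 0xD9 = 11011001 → 2-byte char #6 = D9 A2.
Offset 21: leading byte 0xE1 = 11100001 → 3-byte char #7 = E1 82 AD.
Offset 24: leading byte 0x67 = 01100111 → 1-byte char #8 = 67.
Offset 25: leading byte 0xF0 = 11110000 → 4-byte char #9 = F0 A5 A1 97.
Leading byte 0xF0 = 11110000 matches 11110xxx → 4-byte sequence.
Byte 1: 0xF0 = 11110000, payload 000 (3 bits).
Byte 2: 0xA5 = 10100101 (10xxxxxx ✓), payload 100101.
Byte 3: 0xA1 = 10100001 (10xxxxxx ✓), payload 100001.
Byte 4: 0x97 = 10010111 (10xxxxxx ✓), payload 010111.
Concatenate: 000100101100001010111 = 0x25857 (21 bits → U+25857).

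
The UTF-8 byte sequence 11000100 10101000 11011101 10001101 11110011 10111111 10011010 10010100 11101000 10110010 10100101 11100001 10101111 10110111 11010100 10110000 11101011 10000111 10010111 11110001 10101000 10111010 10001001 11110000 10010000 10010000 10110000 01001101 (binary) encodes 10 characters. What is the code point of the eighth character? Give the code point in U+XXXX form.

Offset 0: leading byte 0xC4 = 11000100 → 2-byte char #1 = C4 A8.
Offset 2: leading byte 0xDD = 11011101 → 2-byte char #2 = DD 8D.
Offset 4: leading byte 0xF3 = 11110011 → 4-byte char #3 = F3 BF 9A 94.
Offset 8: leading byte 0xE8 = 11101000 → 3-byte char #4 = E8 B2 A5.
Offset 11: leading byte 0xE1 = 11100001 → 3-byte char #5 = E1 AF B7.
Offset 14: leading byte 0xD4 = 11010100 → 2-byte char #6 = D4 B0.
Offset 16: leading byte 0xEB = 11101011 → 3-byte char #7 = EB 87 97.
Offset 19: leading byte 0xF1 = 11110001 → 4-byte char #8 = F1 A8 BA 89.
Leading byte 0xF1 = 11110001 matches 11110xxx → 4-byte sequence.
Byte 1: 0xF1 = 11110001, payload 001 (3 bits).
Byte 2: 0xA8 = 10101000 (10xxxxxx ✓), payload 101000.
Byte 3: 0xBA = 10111010 (10xxxxxx ✓), payload 111010.
Byte 4: 0x89 = 10001001 (10xxxxxx ✓), payload 001001.
Concatenate: 001101000111010001001 = 0x68E89 (21 bits → U+68E89).

U+68E89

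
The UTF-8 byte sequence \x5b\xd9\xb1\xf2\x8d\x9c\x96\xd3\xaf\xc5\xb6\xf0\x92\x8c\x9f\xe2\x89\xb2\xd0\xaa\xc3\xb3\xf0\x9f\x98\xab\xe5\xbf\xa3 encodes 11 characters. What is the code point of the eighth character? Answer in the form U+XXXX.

U+042A

Offset 0: leading byte 0x5B = 01011011 → 1-byte char #1 = 5B.
Offset 1: leading byte 0xD9 = 11011001 → 2-byte char #2 = D9 B1.
Offset 3: leading byte 0xF2 = 11110010 → 4-byte char #3 = F2 8D 9C 96.
Offset 7: leading byte 0xD3 = 11010011 → 2-byte char #4 = D3 AF.
Offset 9: leading byte 0xC5 = 11000101 → 2-byte char #5 = C5 B6.
Offset 11: leading byte 0xF0 = 11110000 → 4-byte char #6 = F0 92 8C 9F.
Offset 15: leading byte 0xE2 = 11100010 → 3-byte char #7 = E2 89 B2.
Offset 18: leading byte 0xD0 = 11010000 → 2-byte char #8 = D0 AA.
Leading byte 0xD0 = 11010000 matches 110xxxxx → 2-byte sequence.
Byte 1: 0xD0 = 11010000, payload 10000 (5 bits).
Byte 2: 0xAA = 10101010 (10xxxxxx ✓), payload 101010.
Concatenate: 10000101010 = 0x42A (11 bits → U+042A).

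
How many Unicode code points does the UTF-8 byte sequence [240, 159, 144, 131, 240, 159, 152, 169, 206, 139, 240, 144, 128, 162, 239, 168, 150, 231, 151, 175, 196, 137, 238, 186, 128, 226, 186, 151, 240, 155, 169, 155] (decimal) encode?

10

Byte at offset 0: 0xF0 = 11110000 → 4-byte char (#1). Advance 4.
Byte at offset 4: 0xF0 = 11110000 → 4-byte char (#2). Advance 4.
Byte at offset 8: 0xCE = 11001110 → 2-byte char (#3). Advance 2.
Byte at offset 10: 0xF0 = 11110000 → 4-byte char (#4). Advance 4.
Byte at offset 14: 0xEF = 11101111 → 3-byte char (#5). Advance 3.
Byte at offset 17: 0xE7 = 11100111 → 3-byte char (#6). Advance 3.
Byte at offset 20: 0xC4 = 11000100 → 2-byte char (#7). Advance 2.
Byte at offset 22: 0xEE = 11101110 → 3-byte char (#8). Advance 3.
Byte at offset 25: 0xE2 = 11100010 → 3-byte char (#9). Advance 3.
Byte at offset 28: 0xF0 = 11110000 → 4-byte char (#10). Advance 4.
Reached end at offset 32 after 10 code points.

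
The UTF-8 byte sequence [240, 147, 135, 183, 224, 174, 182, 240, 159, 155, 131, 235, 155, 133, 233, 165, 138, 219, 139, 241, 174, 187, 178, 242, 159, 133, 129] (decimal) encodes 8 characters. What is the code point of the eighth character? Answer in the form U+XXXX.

U+9F141

Offset 0: leading byte 0xF0 = 11110000 → 4-byte char #1 = F0 93 87 B7.
Offset 4: leading byte 0xE0 = 11100000 → 3-byte char #2 = E0 AE B6.
Offset 7: leading byte 0xF0 = 11110000 → 4-byte char #3 = F0 9F 9B 83.
Offset 11: leading byte 0xEB = 11101011 → 3-byte char #4 = EB 9B 85.
Offset 14: leading byte 0xE9 = 11101001 → 3-byte char #5 = E9 A5 8A.
Offset 17: leading byte 0xDB = 11011011 → 2-byte char #6 = DB 8B.
Offset 19: leading byte 0xF1 = 11110001 → 4-byte char #7 = F1 AE BB B2.
Offset 23: leading byte 0xF2 = 11110010 → 4-byte char #8 = F2 9F 85 81.
Leading byte 0xF2 = 11110010 matches 11110xxx → 4-byte sequence.
Byte 1: 0xF2 = 11110010, payload 010 (3 bits).
Byte 2: 0x9F = 10011111 (10xxxxxx ✓), payload 011111.
Byte 3: 0x85 = 10000101 (10xxxxxx ✓), payload 000101.
Byte 4: 0x81 = 10000001 (10xxxxxx ✓), payload 000001.
Concatenate: 010011111000101000001 = 0x9F141 (21 bits → U+9F141).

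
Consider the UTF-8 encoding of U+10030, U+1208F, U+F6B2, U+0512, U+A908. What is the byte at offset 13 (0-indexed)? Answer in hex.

U+10030 → 4-byte form F0 90 80 B0 at offsets 0–3.
U+1208F → 4-byte form F0 92 82 8F at offsets 4–7.
U+F6B2 → 3-byte form EF 9A B2 at offsets 8–10.
U+0512 → 2-byte form D4 92 at offsets 11–12.
U+A908 → 3-byte form EA A4 88 at offsets 13–15.
Offset 13 falls in char 5's range; it's byte 1 of EA A4 88 = 0xEA.

0xEA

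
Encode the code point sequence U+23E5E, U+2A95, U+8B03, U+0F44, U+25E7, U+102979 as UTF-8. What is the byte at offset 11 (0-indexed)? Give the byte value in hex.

U+23E5E → 4-byte form F0 A3 B9 9E at offsets 0–3.
U+2A95 → 3-byte form E2 AA 95 at offsets 4–6.
U+8B03 → 3-byte form E8 AC 83 at offsets 7–9.
U+0F44 → 3-byte form E0 BD 84 at offsets 10–12.
Offset 11 falls in char 4's range; it's byte 2 of E0 BD 84 = 0xBD.

0xBD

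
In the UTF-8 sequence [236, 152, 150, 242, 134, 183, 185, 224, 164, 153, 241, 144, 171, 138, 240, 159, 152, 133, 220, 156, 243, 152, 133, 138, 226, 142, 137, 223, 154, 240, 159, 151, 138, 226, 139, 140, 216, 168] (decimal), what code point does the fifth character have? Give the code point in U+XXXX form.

Offset 0: leading byte 0xEC = 11101100 → 3-byte char #1 = EC 98 96.
Offset 3: leading byte 0xF2 = 11110010 → 4-byte char #2 = F2 86 B7 B9.
Offset 7: leading byte 0xE0 = 11100000 → 3-byte char #3 = E0 A4 99.
Offset 10: leading byte 0xF1 = 11110001 → 4-byte char #4 = F1 90 AB 8A.
Offset 14: leading byte 0xF0 = 11110000 → 4-byte char #5 = F0 9F 98 85.
Leading byte 0xF0 = 11110000 matches 11110xxx → 4-byte sequence.
Byte 1: 0xF0 = 11110000, payload 000 (3 bits).
Byte 2: 0x9F = 10011111 (10xxxxxx ✓), payload 011111.
Byte 3: 0x98 = 10011000 (10xxxxxx ✓), payload 011000.
Byte 4: 0x85 = 10000101 (10xxxxxx ✓), payload 000101.
Concatenate: 000011111011000000101 = 0x1F605 (21 bits → U+1F605).

U+1F605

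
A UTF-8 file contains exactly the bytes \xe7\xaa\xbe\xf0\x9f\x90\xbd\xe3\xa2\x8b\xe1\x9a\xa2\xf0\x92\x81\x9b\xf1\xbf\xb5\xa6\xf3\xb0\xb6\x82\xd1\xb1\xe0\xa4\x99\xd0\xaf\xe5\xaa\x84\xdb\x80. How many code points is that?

Byte at offset 0: 0xE7 = 11100111 → 3-byte char (#1). Advance 3.
Byte at offset 3: 0xF0 = 11110000 → 4-byte char (#2). Advance 4.
Byte at offset 7: 0xE3 = 11100011 → 3-byte char (#3). Advance 3.
Byte at offset 10: 0xE1 = 11100001 → 3-byte char (#4). Advance 3.
Byte at offset 13: 0xF0 = 11110000 → 4-byte char (#5). Advance 4.
Byte at offset 17: 0xF1 = 11110001 → 4-byte char (#6). Advance 4.
Byte at offset 21: 0xF3 = 11110011 → 4-byte char (#7). Advance 4.
Byte at offset 25: 0xD1 = 11010001 → 2-byte char (#8). Advance 2.
Byte at offset 27: 0xE0 = 11100000 → 3-byte char (#9). Advance 3.
Byte at offset 30: 0xD0 = 11010000 → 2-byte char (#10). Advance 2.
Byte at offset 32: 0xE5 = 11100101 → 3-byte char (#11). Advance 3.
Byte at offset 35: 0xDB = 11011011 → 2-byte char (#12). Advance 2.
Reached end at offset 37 after 12 code points.

12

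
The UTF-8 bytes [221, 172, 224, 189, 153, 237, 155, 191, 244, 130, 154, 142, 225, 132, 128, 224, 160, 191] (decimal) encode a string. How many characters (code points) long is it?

Byte at offset 0: 0xDD = 11011101 → 2-byte char (#1). Advance 2.
Byte at offset 2: 0xE0 = 11100000 → 3-byte char (#2). Advance 3.
Byte at offset 5: 0xED = 11101101 → 3-byte char (#3). Advance 3.
Byte at offset 8: 0xF4 = 11110100 → 4-byte char (#4). Advance 4.
Byte at offset 12: 0xE1 = 11100001 → 3-byte char (#5). Advance 3.
Byte at offset 15: 0xE0 = 11100000 → 3-byte char (#6). Advance 3.
Reached end at offset 18 after 6 code points.

6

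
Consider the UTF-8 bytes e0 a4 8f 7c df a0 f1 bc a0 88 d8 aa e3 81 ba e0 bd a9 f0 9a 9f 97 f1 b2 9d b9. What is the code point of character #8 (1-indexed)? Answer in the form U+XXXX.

U+1A7D7

Offset 0: leading byte 0xE0 = 11100000 → 3-byte char #1 = E0 A4 8F.
Offset 3: leading byte 0x7C = 01111100 → 1-byte char #2 = 7C.
Offset 4: leading byte 0xDF = 11011111 → 2-byte char #3 = DF A0.
Offset 6: leading byte 0xF1 = 11110001 → 4-byte char #4 = F1 BC A0 88.
Offset 10: leading byte 0xD8 = 11011000 → 2-byte char #5 = D8 AA.
Offset 12: leading byte 0xE3 = 11100011 → 3-byte char #6 = E3 81 BA.
Offset 15: leading byte 0xE0 = 11100000 → 3-byte char #7 = E0 BD A9.
Offset 18: leading byte 0xF0 = 11110000 → 4-byte char #8 = F0 9A 9F 97.
Leading byte 0xF0 = 11110000 matches 11110xxx → 4-byte sequence.
Byte 1: 0xF0 = 11110000, payload 000 (3 bits).
Byte 2: 0x9A = 10011010 (10xxxxxx ✓), payload 011010.
Byte 3: 0x9F = 10011111 (10xxxxxx ✓), payload 011111.
Byte 4: 0x97 = 10010111 (10xxxxxx ✓), payload 010111.
Concatenate: 000011010011111010111 = 0x1A7D7 (21 bits → U+1A7D7).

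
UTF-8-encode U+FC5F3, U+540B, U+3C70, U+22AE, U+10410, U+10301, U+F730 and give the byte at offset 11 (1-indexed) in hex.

1-indexed offset 11 is 0-indexed offset 10.
U+FC5F3 → 4-byte form F3 BC 97 B3 at offsets 0–3.
U+540B → 3-byte form E5 90 8B at offsets 4–6.
U+3C70 → 3-byte form E3 B1 B0 at offsets 7–9.
U+22AE → 3-byte form E2 8A AE at offsets 10–12.
Offset 10 falls in char 4's range; it's byte 1 of E2 8A AE = 0xE2.

0xE2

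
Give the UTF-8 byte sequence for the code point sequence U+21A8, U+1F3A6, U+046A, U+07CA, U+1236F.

U+21A8: 3-byte form → E2 86 A8.
U+1F3A6: 4-byte form → F0 9F 8E A6.
U+046A: 2-byte form → D1 AA.
U+07CA: 2-byte form → DF 8A.
U+1236F: 4-byte form → F0 92 8D AF.
Concatenated (15 bytes): E2 86 A8 F0 9F 8E A6 D1 AA DF 8A F0 92 8D AF.

E2 86 A8 F0 9F 8E A6 D1 AA DF 8A F0 92 8D AF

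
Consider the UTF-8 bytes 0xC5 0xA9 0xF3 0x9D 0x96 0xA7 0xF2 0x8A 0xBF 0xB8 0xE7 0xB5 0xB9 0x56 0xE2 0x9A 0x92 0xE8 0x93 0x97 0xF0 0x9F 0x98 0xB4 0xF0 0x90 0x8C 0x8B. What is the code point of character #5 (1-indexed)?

U+0056

Offset 0: leading byte 0xC5 = 11000101 → 2-byte char #1 = C5 A9.
Offset 2: leading byte 0xF3 = 11110011 → 4-byte char #2 = F3 9D 96 A7.
Offset 6: leading byte 0xF2 = 11110010 → 4-byte char #3 = F2 8A BF B8.
Offset 10: leading byte 0xE7 = 11100111 → 3-byte char #4 = E7 B5 B9.
Offset 13: leading byte 0x56 = 01010110 → 1-byte char #5 = 56.
Leading byte 0x56 = 01010110 matches 0xxxxxxx → 1-byte sequence.
Byte 1: 0x56 = 01010110, payload 1010110 (7 bits).
Concatenate: 1010110 = 0x56 (7 bits → U+0056).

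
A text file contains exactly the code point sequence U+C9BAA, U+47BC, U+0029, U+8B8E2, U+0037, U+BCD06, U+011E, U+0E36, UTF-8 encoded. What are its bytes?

F3 89 AE AA E4 9E BC 29 F2 8B A3 A2 37 F2 BC B4 86 C4 9E E0 B8 B6

U+C9BAA: 4-byte form → F3 89 AE AA.
U+47BC: 3-byte form → E4 9E BC.
U+0029: 1-byte form → 29.
U+8B8E2: 4-byte form → F2 8B A3 A2.
U+0037: 1-byte form → 37.
U+BCD06: 4-byte form → F2 BC B4 86.
U+011E: 2-byte form → C4 9E.
U+0E36: 3-byte form → E0 B8 B6.
Concatenated (22 bytes): F3 89 AE AA E4 9E BC 29 F2 8B A3 A2 37 F2 BC B4 86 C4 9E E0 B8 B6.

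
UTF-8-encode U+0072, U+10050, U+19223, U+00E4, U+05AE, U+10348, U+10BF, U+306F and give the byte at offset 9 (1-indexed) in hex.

0xA3

1-indexed offset 9 is 0-indexed offset 8.
U+0072 → 1-byte form 72 at offsets 0–0.
U+10050 → 4-byte form F0 90 81 90 at offsets 1–4.
U+19223 → 4-byte form F0 99 88 A3 at offsets 5–8.
Offset 8 falls in char 3's range; it's byte 4 of F0 99 88 A3 = 0xA3.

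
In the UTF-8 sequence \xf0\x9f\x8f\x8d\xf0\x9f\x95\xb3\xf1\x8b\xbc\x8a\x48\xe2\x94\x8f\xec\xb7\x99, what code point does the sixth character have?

U+CDD9

Offset 0: leading byte 0xF0 = 11110000 → 4-byte char #1 = F0 9F 8F 8D.
Offset 4: leading byte 0xF0 = 11110000 → 4-byte char #2 = F0 9F 95 B3.
Offset 8: leading byte 0xF1 = 11110001 → 4-byte char #3 = F1 8B BC 8A.
Offset 12: leading byte 0x48 = 01001000 → 1-byte char #4 = 48.
Offset 13: leading byte 0xE2 = 11100010 → 3-byte char #5 = E2 94 8F.
Offset 16: leading byte 0xEC = 11101100 → 3-byte char #6 = EC B7 99.
Leading byte 0xEC = 11101100 matches 1110xxxx → 3-byte sequence.
Byte 1: 0xEC = 11101100, payload 1100 (4 bits).
Byte 2: 0xB7 = 10110111 (10xxxxxx ✓), payload 110111.
Byte 3: 0x99 = 10011001 (10xxxxxx ✓), payload 011001.
Concatenate: 1100110111011001 = 0xCDD9 (16 bits → U+CDD9).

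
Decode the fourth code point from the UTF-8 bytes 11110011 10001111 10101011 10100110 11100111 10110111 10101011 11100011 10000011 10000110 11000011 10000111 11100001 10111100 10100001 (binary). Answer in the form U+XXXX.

Offset 0: leading byte 0xF3 = 11110011 → 4-byte char #1 = F3 8F AB A6.
Offset 4: leading byte 0xE7 = 11100111 → 3-byte char #2 = E7 B7 AB.
Offset 7: leading byte 0xE3 = 11100011 → 3-byte char #3 = E3 83 86.
Offset 10: leading byte 0xC3 = 11000011 → 2-byte char #4 = C3 87.
Leading byte 0xC3 = 11000011 matches 110xxxxx → 2-byte sequence.
Byte 1: 0xC3 = 11000011, payload 00011 (5 bits).
Byte 2: 0x87 = 10000111 (10xxxxxx ✓), payload 000111.
Concatenate: 00011000111 = 0xC7 (11 bits → U+00C7).

U+00C7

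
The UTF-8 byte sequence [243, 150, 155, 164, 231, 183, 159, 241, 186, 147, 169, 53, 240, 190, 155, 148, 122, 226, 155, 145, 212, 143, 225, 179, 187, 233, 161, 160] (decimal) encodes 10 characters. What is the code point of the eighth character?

U+050F

Offset 0: leading byte 0xF3 = 11110011 → 4-byte char #1 = F3 96 9B A4.
Offset 4: leading byte 0xE7 = 11100111 → 3-byte char #2 = E7 B7 9F.
Offset 7: leading byte 0xF1 = 11110001 → 4-byte char #3 = F1 BA 93 A9.
Offset 11: leading byte 0x35 = 00110101 → 1-byte char #4 = 35.
Offset 12: leading byte 0xF0 = 11110000 → 4-byte char #5 = F0 BE 9B 94.
Offset 16: leading byte 0x7A = 01111010 → 1-byte char #6 = 7A.
Offset 17: leading byte 0xE2 = 11100010 → 3-byte char #7 = E2 9B 91.
Offset 20: leading byte 0xD4 = 11010100 → 2-byte char #8 = D4 8F.
Leading byte 0xD4 = 11010100 matches 110xxxxx → 2-byte sequence.
Byte 1: 0xD4 = 11010100, payload 10100 (5 bits).
Byte 2: 0x8F = 10001111 (10xxxxxx ✓), payload 001111.
Concatenate: 10100001111 = 0x50F (11 bits → U+050F).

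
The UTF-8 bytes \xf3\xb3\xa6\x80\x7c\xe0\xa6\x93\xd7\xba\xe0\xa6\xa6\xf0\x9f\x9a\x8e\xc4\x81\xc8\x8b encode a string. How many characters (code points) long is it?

8

Byte at offset 0: 0xF3 = 11110011 → 4-byte char (#1). Advance 4.
Byte at offset 4: 0x7C = 01111100 → 1-byte char (#2). Advance 1.
Byte at offset 5: 0xE0 = 11100000 → 3-byte char (#3). Advance 3.
Byte at offset 8: 0xD7 = 11010111 → 2-byte char (#4). Advance 2.
Byte at offset 10: 0xE0 = 11100000 → 3-byte char (#5). Advance 3.
Byte at offset 13: 0xF0 = 11110000 → 4-byte char (#6). Advance 4.
Byte at offset 17: 0xC4 = 11000100 → 2-byte char (#7). Advance 2.
Byte at offset 19: 0xC8 = 11001000 → 2-byte char (#8). Advance 2.
Reached end at offset 21 after 8 code points.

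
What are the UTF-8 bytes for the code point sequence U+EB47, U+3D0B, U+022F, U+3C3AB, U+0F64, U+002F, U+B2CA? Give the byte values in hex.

U+EB47: 3-byte form → EE AD 87.
U+3D0B: 3-byte form → E3 B4 8B.
U+022F: 2-byte form → C8 AF.
U+3C3AB: 4-byte form → F0 BC 8E AB.
U+0F64: 3-byte form → E0 BD A4.
U+002F: 1-byte form → 2F.
U+B2CA: 3-byte form → EB 8B 8A.
Concatenated (19 bytes): EE AD 87 E3 B4 8B C8 AF F0 BC 8E AB E0 BD A4 2F EB 8B 8A.

EE AD 87 E3 B4 8B C8 AF F0 BC 8E AB E0 BD A4 2F EB 8B 8A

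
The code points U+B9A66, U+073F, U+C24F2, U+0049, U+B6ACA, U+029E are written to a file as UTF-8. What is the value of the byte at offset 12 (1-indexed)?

0xF2

1-indexed offset 12 is 0-indexed offset 11.
U+B9A66 → 4-byte form F2 B9 A9 A6 at offsets 0–3.
U+073F → 2-byte form DC BF at offsets 4–5.
U+C24F2 → 4-byte form F3 82 93 B2 at offsets 6–9.
U+0049 → 1-byte form 49 at offsets 10–10.
U+B6ACA → 4-byte form F2 B6 AB 8A at offsets 11–14.
Offset 11 falls in char 5's range; it's byte 1 of F2 B6 AB 8A = 0xF2.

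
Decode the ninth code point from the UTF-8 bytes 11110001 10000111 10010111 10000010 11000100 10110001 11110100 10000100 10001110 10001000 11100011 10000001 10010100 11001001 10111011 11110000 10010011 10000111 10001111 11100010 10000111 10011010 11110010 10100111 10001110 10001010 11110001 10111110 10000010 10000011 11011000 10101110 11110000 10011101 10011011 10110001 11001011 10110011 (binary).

Offset 0: leading byte 0xF1 = 11110001 → 4-byte char #1 = F1 87 97 82.
Offset 4: leading byte 0xC4 = 11000100 → 2-byte char #2 = C4 B1.
Offset 6: leading byte 0xF4 = 11110100 → 4-byte char #3 = F4 84 8E 88.
Offset 10: leading byte 0xE3 = 11100011 → 3-byte char #4 = E3 81 94.
Offset 13: leading byte 0xC9 = 11001001 → 2-byte char #5 = C9 BB.
Offset 15: leading byte 0xF0 = 11110000 → 4-byte char #6 = F0 93 87 8F.
Offset 19: leading byte 0xE2 = 11100010 → 3-byte char #7 = E2 87 9A.
Offset 22: leading byte 0xF2 = 11110010 → 4-byte char #8 = F2 A7 8E 8A.
Offset 26: leading byte 0xF1 = 11110001 → 4-byte char #9 = F1 BE 82 83.
Leading byte 0xF1 = 11110001 matches 11110xxx → 4-byte sequence.
Byte 1: 0xF1 = 11110001, payload 001 (3 bits).
Byte 2: 0xBE = 10111110 (10xxxxxx ✓), payload 111110.
Byte 3: 0x82 = 10000010 (10xxxxxx ✓), payload 000010.
Byte 4: 0x83 = 10000011 (10xxxxxx ✓), payload 000011.
Concatenate: 001111110000010000011 = 0x7E083 (21 bits → U+7E083).

U+7E083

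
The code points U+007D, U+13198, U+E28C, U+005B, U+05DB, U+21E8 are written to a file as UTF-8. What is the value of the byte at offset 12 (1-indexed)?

1-indexed offset 12 is 0-indexed offset 11.
U+007D → 1-byte form 7D at offsets 0–0.
U+13198 → 4-byte form F0 93 86 98 at offsets 1–4.
U+E28C → 3-byte form EE 8A 8C at offsets 5–7.
U+005B → 1-byte form 5B at offsets 8–8.
U+05DB → 2-byte form D7 9B at offsets 9–10.
U+21E8 → 3-byte form E2 87 A8 at offsets 11–13.
Offset 11 falls in char 6's range; it's byte 1 of E2 87 A8 = 0xE2.

0xE2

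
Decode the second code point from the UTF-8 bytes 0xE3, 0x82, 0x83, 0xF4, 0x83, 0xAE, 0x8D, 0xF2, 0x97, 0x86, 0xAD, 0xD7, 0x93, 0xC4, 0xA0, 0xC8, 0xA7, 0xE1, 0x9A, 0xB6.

Offset 0: leading byte 0xE3 = 11100011 → 3-byte char #1 = E3 82 83.
Offset 3: leading byte 0xF4 = 11110100 → 4-byte char #2 = F4 83 AE 8D.
Leading byte 0xF4 = 11110100 matches 11110xxx → 4-byte sequence.
Byte 1: 0xF4 = 11110100, payload 100 (3 bits).
Byte 2: 0x83 = 10000011 (10xxxxxx ✓), payload 000011.
Byte 3: 0xAE = 10101110 (10xxxxxx ✓), payload 101110.
Byte 4: 0x8D = 10001101 (10xxxxxx ✓), payload 001101.
Concatenate: 100000011101110001101 = 0x103B8D (21 bits → U+103B8D).

U+103B8D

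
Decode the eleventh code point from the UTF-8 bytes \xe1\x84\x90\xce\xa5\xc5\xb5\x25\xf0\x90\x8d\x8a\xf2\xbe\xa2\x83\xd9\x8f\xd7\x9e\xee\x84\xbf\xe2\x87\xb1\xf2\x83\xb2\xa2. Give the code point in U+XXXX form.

U+83CA2

Offset 0: leading byte 0xE1 = 11100001 → 3-byte char #1 = E1 84 90.
Offset 3: leading byte 0xCE = 11001110 → 2-byte char #2 = CE A5.
Offset 5: leading byte 0xC5 = 11000101 → 2-byte char #3 = C5 B5.
Offset 7: leading byte 0x25 = 00100101 → 1-byte char #4 = 25.
Offset 8: leading byte 0xF0 = 11110000 → 4-byte char #5 = F0 90 8D 8A.
Offset 12: leading byte 0xF2 = 11110010 → 4-byte char #6 = F2 BE A2 83.
Offset 16: leading byte 0xD9 = 11011001 → 2-byte char #7 = D9 8F.
Offset 18: leading byte 0xD7 = 11010111 → 2-byte char #8 = D7 9E.
Offset 20: leading byte 0xEE = 11101110 → 3-byte char #9 = EE 84 BF.
Offset 23: leading byte 0xE2 = 11100010 → 3-byte char #10 = E2 87 B1.
Offset 26: leading byte 0xF2 = 11110010 → 4-byte char #11 = F2 83 B2 A2.
Leading byte 0xF2 = 11110010 matches 11110xxx → 4-byte sequence.
Byte 1: 0xF2 = 11110010, payload 010 (3 bits).
Byte 2: 0x83 = 10000011 (10xxxxxx ✓), payload 000011.
Byte 3: 0xB2 = 10110010 (10xxxxxx ✓), payload 110010.
Byte 4: 0xA2 = 10100010 (10xxxxxx ✓), payload 100010.
Concatenate: 010000011110010100010 = 0x83CA2 (21 bits → U+83CA2).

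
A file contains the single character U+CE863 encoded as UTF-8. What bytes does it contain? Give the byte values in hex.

U+CE863 = 0xCE863 = 845923 decimal. In range U+10000–U+10FFFF → 4-byte form: 11110xxx 10xxxxxx 10xxxxxx 10xxxxxx.
Binary (21 bits): 011001110100001100011.
Split 3+6+6+6: 011 | 001110 | 100001 | 100011.
Byte 1: 11110011 = 0xF3.
Byte 2: 10001110 = 0x8E.
Byte 3: 10100001 = 0xA1.
Byte 4: 10100011 = 0xA3.

F3 8E A1 A3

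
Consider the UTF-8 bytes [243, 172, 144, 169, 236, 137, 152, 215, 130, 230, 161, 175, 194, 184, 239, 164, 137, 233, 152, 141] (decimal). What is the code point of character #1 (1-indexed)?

Offset 0: leading byte 0xF3 = 11110011 → 4-byte char #1 = F3 AC 90 A9.
Leading byte 0xF3 = 11110011 matches 11110xxx → 4-byte sequence.
Byte 1: 0xF3 = 11110011, payload 011 (3 bits).
Byte 2: 0xAC = 10101100 (10xxxxxx ✓), payload 101100.
Byte 3: 0x90 = 10010000 (10xxxxxx ✓), payload 010000.
Byte 4: 0xA9 = 10101001 (10xxxxxx ✓), payload 101001.
Concatenate: 011101100010000101001 = 0xEC429 (21 bits → U+EC429).

U+EC429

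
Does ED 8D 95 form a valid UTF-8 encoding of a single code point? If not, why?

Leading byte 0xED = 11101101 → 3-byte form.
Continuation bytes 0x8D=10001101, 0x95=10010101 all match 10xxxxxx.
Decoded value 0xD355 is ≥ 0x800 (shortest form) and not a surrogate.

valid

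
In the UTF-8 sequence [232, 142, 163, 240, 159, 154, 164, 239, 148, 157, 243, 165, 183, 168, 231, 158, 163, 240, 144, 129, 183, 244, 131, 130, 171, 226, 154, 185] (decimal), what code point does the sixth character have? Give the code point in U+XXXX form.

U+10077

Offset 0: leading byte 0xE8 = 11101000 → 3-byte char #1 = E8 8E A3.
Offset 3: leading byte 0xF0 = 11110000 → 4-byte char #2 = F0 9F 9A A4.
Offset 7: leading byte 0xEF = 11101111 → 3-byte char #3 = EF 94 9D.
Offset 10: leading byte 0xF3 = 11110011 → 4-byte char #4 = F3 A5 B7 A8.
Offset 14: leading byte 0xE7 = 11100111 → 3-byte char #5 = E7 9E A3.
Offset 17: leading byte 0xF0 = 11110000 → 4-byte char #6 = F0 90 81 B7.
Leading byte 0xF0 = 11110000 matches 11110xxx → 4-byte sequence.
Byte 1: 0xF0 = 11110000, payload 000 (3 bits).
Byte 2: 0x90 = 10010000 (10xxxxxx ✓), payload 010000.
Byte 3: 0x81 = 10000001 (10xxxxxx ✓), payload 000001.
Byte 4: 0xB7 = 10110111 (10xxxxxx ✓), payload 110111.
Concatenate: 000010000000001110111 = 0x10077 (21 bits → U+10077).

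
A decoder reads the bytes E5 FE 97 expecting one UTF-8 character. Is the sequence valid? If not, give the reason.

invalid (non-continuation byte where continuation expected)

Leading byte 0xE5 = 11100101 → 3-byte form.
Byte 2 is 0xFE = 11111110, which is not 10xxxxxx — expected a continuation byte.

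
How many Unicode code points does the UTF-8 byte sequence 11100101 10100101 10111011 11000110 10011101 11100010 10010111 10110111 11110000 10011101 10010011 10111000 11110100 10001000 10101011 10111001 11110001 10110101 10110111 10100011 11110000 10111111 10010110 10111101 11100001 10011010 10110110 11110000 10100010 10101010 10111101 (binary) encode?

Byte at offset 0: 0xE5 = 11100101 → 3-byte char (#1). Advance 3.
Byte at offset 3: 0xC6 = 11000110 → 2-byte char (#2). Advance 2.
Byte at offset 5: 0xE2 = 11100010 → 3-byte char (#3). Advance 3.
Byte at offset 8: 0xF0 = 11110000 → 4-byte char (#4). Advance 4.
Byte at offset 12: 0xF4 = 11110100 → 4-byte char (#5). Advance 4.
Byte at offset 16: 0xF1 = 11110001 → 4-byte char (#6). Advance 4.
Byte at offset 20: 0xF0 = 11110000 → 4-byte char (#7). Advance 4.
Byte at offset 24: 0xE1 = 11100001 → 3-byte char (#8). Advance 3.
Byte at offset 27: 0xF0 = 11110000 → 4-byte char (#9). Advance 4.
Reached end at offset 31 after 9 code points.

9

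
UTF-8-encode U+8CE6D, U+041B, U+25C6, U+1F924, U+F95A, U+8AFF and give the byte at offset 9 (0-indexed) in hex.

U+8CE6D → 4-byte form F2 8C B9 AD at offsets 0–3.
U+041B → 2-byte form D0 9B at offsets 4–5.
U+25C6 → 3-byte form E2 97 86 at offsets 6–8.
U+1F924 → 4-byte form F0 9F A4 A4 at offsets 9–12.
Offset 9 falls in char 4's range; it's byte 1 of F0 9F A4 A4 = 0xF0.

0xF0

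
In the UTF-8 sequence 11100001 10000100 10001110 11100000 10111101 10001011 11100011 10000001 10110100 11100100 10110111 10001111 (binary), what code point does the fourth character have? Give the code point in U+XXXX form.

U+4DCF

Offset 0: leading byte 0xE1 = 11100001 → 3-byte char #1 = E1 84 8E.
Offset 3: leading byte 0xE0 = 11100000 → 3-byte char #2 = E0 BD 8B.
Offset 6: leading byte 0xE3 = 11100011 → 3-byte char #3 = E3 81 B4.
Offset 9: leading byte 0xE4 = 11100100 → 3-byte char #4 = E4 B7 8F.
Leading byte 0xE4 = 11100100 matches 1110xxxx → 3-byte sequence.
Byte 1: 0xE4 = 11100100, payload 0100 (4 bits).
Byte 2: 0xB7 = 10110111 (10xxxxxx ✓), payload 110111.
Byte 3: 0x8F = 10001111 (10xxxxxx ✓), payload 001111.
Concatenate: 0100110111001111 = 0x4DCF (16 bits → U+4DCF).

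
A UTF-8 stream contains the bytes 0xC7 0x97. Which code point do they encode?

Leading byte 0xC7 = 11000111 matches 110xxxxx → 2-byte sequence.
Byte 1: 0xC7 = 11000111, payload 00111 (5 bits).
Byte 2: 0x97 = 10010111 (10xxxxxx ✓), payload 010111.
Concatenate: 00111010111 = 0x1D7 (11 bits → U+01D7).

U+01D7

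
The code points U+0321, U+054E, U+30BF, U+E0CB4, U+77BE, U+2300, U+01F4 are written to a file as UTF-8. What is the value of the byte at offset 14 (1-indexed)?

1-indexed offset 14 is 0-indexed offset 13.
U+0321 → 2-byte form CC A1 at offsets 0–1.
U+054E → 2-byte form D5 8E at offsets 2–3.
U+30BF → 3-byte form E3 82 BF at offsets 4–6.
U+E0CB4 → 4-byte form F3 A0 B2 B4 at offsets 7–10.
U+77BE → 3-byte form E7 9E BE at offsets 11–13.
Offset 13 falls in char 5's range; it's byte 3 of E7 9E BE = 0xBE.

0xBE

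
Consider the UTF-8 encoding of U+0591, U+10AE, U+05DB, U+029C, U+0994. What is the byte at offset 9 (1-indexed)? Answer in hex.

0x9C

1-indexed offset 9 is 0-indexed offset 8.
U+0591 → 2-byte form D6 91 at offsets 0–1.
U+10AE → 3-byte form E1 82 AE at offsets 2–4.
U+05DB → 2-byte form D7 9B at offsets 5–6.
U+029C → 2-byte form CA 9C at offsets 7–8.
Offset 8 falls in char 4's range; it's byte 2 of CA 9C = 0x9C.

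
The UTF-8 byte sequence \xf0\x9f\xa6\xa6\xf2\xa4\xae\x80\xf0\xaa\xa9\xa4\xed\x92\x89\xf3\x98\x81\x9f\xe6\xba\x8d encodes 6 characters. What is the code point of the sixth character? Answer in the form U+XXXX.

U+6E8D

Offset 0: leading byte 0xF0 = 11110000 → 4-byte char #1 = F0 9F A6 A6.
Offset 4: leading byte 0xF2 = 11110010 → 4-byte char #2 = F2 A4 AE 80.
Offset 8: leading byte 0xF0 = 11110000 → 4-byte char #3 = F0 AA A9 A4.
Offset 12: leading byte 0xED = 11101101 → 3-byte char #4 = ED 92 89.
Offset 15: leading byte 0xF3 = 11110011 → 4-byte char #5 = F3 98 81 9F.
Offset 19: leading byte 0xE6 = 11100110 → 3-byte char #6 = E6 BA 8D.
Leading byte 0xE6 = 11100110 matches 1110xxxx → 3-byte sequence.
Byte 1: 0xE6 = 11100110, payload 0110 (4 bits).
Byte 2: 0xBA = 10111010 (10xxxxxx ✓), payload 111010.
Byte 3: 0x8D = 10001101 (10xxxxxx ✓), payload 001101.
Concatenate: 0110111010001101 = 0x6E8D (16 bits → U+6E8D).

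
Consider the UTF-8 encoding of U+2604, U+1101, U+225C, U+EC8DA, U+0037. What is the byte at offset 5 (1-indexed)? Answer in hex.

1-indexed offset 5 is 0-indexed offset 4.
U+2604 → 3-byte form E2 98 84 at offsets 0–2.
U+1101 → 3-byte form E1 84 81 at offsets 3–5.
Offset 4 falls in char 2's range; it's byte 2 of E1 84 81 = 0x84.

0x84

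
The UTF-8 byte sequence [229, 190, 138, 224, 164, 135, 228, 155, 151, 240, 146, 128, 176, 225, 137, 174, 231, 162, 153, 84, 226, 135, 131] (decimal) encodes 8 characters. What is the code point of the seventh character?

Offset 0: leading byte 0xE5 = 11100101 → 3-byte char #1 = E5 BE 8A.
Offset 3: leading byte 0xE0 = 11100000 → 3-byte char #2 = E0 A4 87.
Offset 6: leading byte 0xE4 = 11100100 → 3-byte char #3 = E4 9B 97.
Offset 9: leading byte 0xF0 = 11110000 → 4-byte char #4 = F0 92 80 B0.
Offset 13: leading byte 0xE1 = 11100001 → 3-byte char #5 = E1 89 AE.
Offset 16: leading byte 0xE7 = 11100111 → 3-byte char #6 = E7 A2 99.
Offset 19: leading byte 0x54 = 01010100 → 1-byte char #7 = 54.
Leading byte 0x54 = 01010100 matches 0xxxxxxx → 1-byte sequence.
Byte 1: 0x54 = 01010100, payload 1010100 (7 bits).
Concatenate: 1010100 = 0x54 (7 bits → U+0054).

U+0054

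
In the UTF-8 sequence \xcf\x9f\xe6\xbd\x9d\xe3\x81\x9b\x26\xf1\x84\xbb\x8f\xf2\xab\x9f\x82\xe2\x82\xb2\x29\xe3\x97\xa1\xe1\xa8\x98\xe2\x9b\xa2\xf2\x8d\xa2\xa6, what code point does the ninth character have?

Offset 0: leading byte 0xCF = 11001111 → 2-byte char #1 = CF 9F.
Offset 2: leading byte 0xE6 = 11100110 → 3-byte char #2 = E6 BD 9D.
Offset 5: leading byte 0xE3 = 11100011 → 3-byte char #3 = E3 81 9B.
Offset 8: leading byte 0x26 = 00100110 → 1-byte char #4 = 26.
Offset 9: leading byte 0xF1 = 11110001 → 4-byte char #5 = F1 84 BB 8F.
Offset 13: leading byte 0xF2 = 11110010 → 4-byte char #6 = F2 AB 9F 82.
Offset 17: leading byte 0xE2 = 11100010 → 3-byte char #7 = E2 82 B2.
Offset 20: leading byte 0x29 = 00101001 → 1-byte char #8 = 29.
Offset 21: leading byte 0xE3 = 11100011 → 3-byte char #9 = E3 97 A1.
Leading byte 0xE3 = 11100011 matches 1110xxxx → 3-byte sequence.
Byte 1: 0xE3 = 11100011, payload 0011 (4 bits).
Byte 2: 0x97 = 10010111 (10xxxxxx ✓), payload 010111.
Byte 3: 0xA1 = 10100001 (10xxxxxx ✓), payload 100001.
Concatenate: 0011010111100001 = 0x35E1 (16 bits → U+35E1).

U+35E1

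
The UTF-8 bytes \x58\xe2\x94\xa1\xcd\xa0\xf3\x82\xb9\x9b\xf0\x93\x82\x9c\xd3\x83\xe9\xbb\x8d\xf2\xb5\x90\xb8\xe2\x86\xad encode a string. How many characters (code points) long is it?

Byte at offset 0: 0x58 = 01011000 → 1-byte char (#1). Advance 1.
Byte at offset 1: 0xE2 = 11100010 → 3-byte char (#2). Advance 3.
Byte at offset 4: 0xCD = 11001101 → 2-byte char (#3). Advance 2.
Byte at offset 6: 0xF3 = 11110011 → 4-byte char (#4). Advance 4.
Byte at offset 10: 0xF0 = 11110000 → 4-byte char (#5). Advance 4.
Byte at offset 14: 0xD3 = 11010011 → 2-byte char (#6). Advance 2.
Byte at offset 16: 0xE9 = 11101001 → 3-byte char (#7). Advance 3.
Byte at offset 19: 0xF2 = 11110010 → 4-byte char (#8). Advance 4.
Byte at offset 23: 0xE2 = 11100010 → 3-byte char (#9). Advance 3.
Reached end at offset 26 after 9 code points.

9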